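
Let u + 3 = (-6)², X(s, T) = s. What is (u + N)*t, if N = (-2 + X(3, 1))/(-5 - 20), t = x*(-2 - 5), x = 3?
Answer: -17304/25 ≈ -692.16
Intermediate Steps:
t = -21 (t = 3*(-2 - 5) = 3*(-7) = -21)
u = 33 (u = -3 + (-6)² = -3 + 36 = 33)
N = -1/25 (N = (-2 + 3)/(-5 - 20) = 1/(-25) = 1*(-1/25) = -1/25 ≈ -0.040000)
(u + N)*t = (33 - 1/25)*(-21) = (824/25)*(-21) = -17304/25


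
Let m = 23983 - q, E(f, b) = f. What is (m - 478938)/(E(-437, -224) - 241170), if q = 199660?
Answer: 654615/241607 ≈ 2.7094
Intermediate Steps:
m = -175677 (m = 23983 - 1*199660 = 23983 - 199660 = -175677)
(m - 478938)/(E(-437, -224) - 241170) = (-175677 - 478938)/(-437 - 241170) = -654615/(-241607) = -654615*(-1/241607) = 654615/241607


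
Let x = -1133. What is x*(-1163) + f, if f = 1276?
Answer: 1318955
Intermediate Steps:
x*(-1163) + f = -1133*(-1163) + 1276 = 1317679 + 1276 = 1318955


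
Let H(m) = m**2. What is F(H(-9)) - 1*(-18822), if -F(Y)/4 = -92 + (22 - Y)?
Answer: 19426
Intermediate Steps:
F(Y) = 280 + 4*Y (F(Y) = -4*(-92 + (22 - Y)) = -4*(-70 - Y) = 280 + 4*Y)
F(H(-9)) - 1*(-18822) = (280 + 4*(-9)**2) - 1*(-18822) = (280 + 4*81) + 18822 = (280 + 324) + 18822 = 604 + 18822 = 19426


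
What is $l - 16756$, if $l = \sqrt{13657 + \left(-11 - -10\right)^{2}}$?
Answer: $-16756 + \sqrt{13658} \approx -16639.0$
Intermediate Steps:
$l = \sqrt{13658}$ ($l = \sqrt{13657 + \left(-11 + 10\right)^{2}} = \sqrt{13657 + \left(-1\right)^{2}} = \sqrt{13657 + 1} = \sqrt{13658} \approx 116.87$)
$l - 16756 = \sqrt{13658} - 16756 = -16756 + \sqrt{13658}$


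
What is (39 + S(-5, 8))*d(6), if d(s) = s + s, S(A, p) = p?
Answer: 564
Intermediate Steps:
d(s) = 2*s
(39 + S(-5, 8))*d(6) = (39 + 8)*(2*6) = 47*12 = 564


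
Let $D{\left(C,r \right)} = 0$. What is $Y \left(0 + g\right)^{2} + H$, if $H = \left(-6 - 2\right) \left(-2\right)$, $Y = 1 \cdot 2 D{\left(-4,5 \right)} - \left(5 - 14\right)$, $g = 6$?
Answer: $340$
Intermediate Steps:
$Y = 9$ ($Y = 1 \cdot 2 \cdot 0 - \left(5 - 14\right) = 2 \cdot 0 - \left(5 - 14\right) = 0 - -9 = 0 + 9 = 9$)
$H = 16$ ($H = \left(-8\right) \left(-2\right) = 16$)
$Y \left(0 + g\right)^{2} + H = 9 \left(0 + 6\right)^{2} + 16 = 9 \cdot 6^{2} + 16 = 9 \cdot 36 + 16 = 324 + 16 = 340$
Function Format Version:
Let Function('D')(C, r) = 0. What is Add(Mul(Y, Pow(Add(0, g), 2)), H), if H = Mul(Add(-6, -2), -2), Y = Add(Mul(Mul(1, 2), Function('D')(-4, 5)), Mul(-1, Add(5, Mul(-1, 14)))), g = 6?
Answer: 340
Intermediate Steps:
Y = 9 (Y = Add(Mul(Mul(1, 2), 0), Mul(-1, Add(5, Mul(-1, 14)))) = Add(Mul(2, 0), Mul(-1, Add(5, -14))) = Add(0, Mul(-1, -9)) = Add(0, 9) = 9)
H = 16 (H = Mul(-8, -2) = 16)
Add(Mul(Y, Pow(Add(0, g), 2)), H) = Add(Mul(9, Pow(Add(0, 6), 2)), 16) = Add(Mul(9, Pow(6, 2)), 16) = Add(Mul(9, 36), 16) = Add(324, 16) = 340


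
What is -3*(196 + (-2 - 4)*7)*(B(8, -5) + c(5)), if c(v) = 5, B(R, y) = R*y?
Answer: 16170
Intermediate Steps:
-3*(196 + (-2 - 4)*7)*(B(8, -5) + c(5)) = -3*(196 + (-2 - 4)*7)*(8*(-5) + 5) = -3*(196 - 6*7)*(-40 + 5) = -3*(196 - 42)*(-35) = -462*(-35) = -3*(-5390) = 16170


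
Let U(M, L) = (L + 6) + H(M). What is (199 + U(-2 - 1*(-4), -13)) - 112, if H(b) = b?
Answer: 82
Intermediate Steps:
U(M, L) = 6 + L + M (U(M, L) = (L + 6) + M = (6 + L) + M = 6 + L + M)
(199 + U(-2 - 1*(-4), -13)) - 112 = (199 + (6 - 13 + (-2 - 1*(-4)))) - 112 = (199 + (6 - 13 + (-2 + 4))) - 112 = (199 + (6 - 13 + 2)) - 112 = (199 - 5) - 112 = 194 - 112 = 82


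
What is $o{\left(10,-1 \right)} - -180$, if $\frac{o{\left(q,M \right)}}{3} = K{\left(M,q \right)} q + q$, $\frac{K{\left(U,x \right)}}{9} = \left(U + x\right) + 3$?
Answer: $3450$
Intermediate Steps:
$K{\left(U,x \right)} = 27 + 9 U + 9 x$ ($K{\left(U,x \right)} = 9 \left(\left(U + x\right) + 3\right) = 9 \left(3 + U + x\right) = 27 + 9 U + 9 x$)
$o{\left(q,M \right)} = 3 q + 3 q \left(27 + 9 M + 9 q\right)$ ($o{\left(q,M \right)} = 3 \left(\left(27 + 9 M + 9 q\right) q + q\right) = 3 \left(q \left(27 + 9 M + 9 q\right) + q\right) = 3 \left(q + q \left(27 + 9 M + 9 q\right)\right) = 3 q + 3 q \left(27 + 9 M + 9 q\right)$)
$o{\left(10,-1 \right)} - -180 = 3 \cdot 10 \left(28 + 9 \left(-1\right) + 9 \cdot 10\right) - -180 = 3 \cdot 10 \left(28 - 9 + 90\right) + 180 = 3 \cdot 10 \cdot 109 + 180 = 3270 + 180 = 3450$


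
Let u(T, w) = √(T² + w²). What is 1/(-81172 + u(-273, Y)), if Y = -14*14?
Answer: -11596/941254377 - √2305/941254377 ≈ -1.2371e-5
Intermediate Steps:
Y = -196
1/(-81172 + u(-273, Y)) = 1/(-81172 + √((-273)² + (-196)²)) = 1/(-81172 + √(74529 + 38416)) = 1/(-81172 + √112945) = 1/(-81172 + 7*√2305)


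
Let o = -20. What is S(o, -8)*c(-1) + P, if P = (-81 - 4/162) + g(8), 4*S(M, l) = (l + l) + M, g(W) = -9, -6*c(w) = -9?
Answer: -16771/162 ≈ -103.52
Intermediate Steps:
c(w) = 3/2 (c(w) = -⅙*(-9) = 3/2)
S(M, l) = l/2 + M/4 (S(M, l) = ((l + l) + M)/4 = (2*l + M)/4 = (M + 2*l)/4 = l/2 + M/4)
P = -7292/81 (P = (-81 - 4/162) - 9 = (-81 - 4*1/162) - 9 = (-81 - 2/81) - 9 = -6563/81 - 9 = -7292/81 ≈ -90.025)
S(o, -8)*c(-1) + P = ((½)*(-8) + (¼)*(-20))*(3/2) - 7292/81 = (-4 - 5)*(3/2) - 7292/81 = -9*3/2 - 7292/81 = -27/2 - 7292/81 = -16771/162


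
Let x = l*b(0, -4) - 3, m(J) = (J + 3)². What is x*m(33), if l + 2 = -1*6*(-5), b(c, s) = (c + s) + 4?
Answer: -3888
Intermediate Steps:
b(c, s) = 4 + c + s
l = 28 (l = -2 - 1*6*(-5) = -2 - 6*(-5) = -2 + 30 = 28)
m(J) = (3 + J)²
x = -3 (x = 28*(4 + 0 - 4) - 3 = 28*0 - 3 = 0 - 3 = -3)
x*m(33) = -3*(3 + 33)² = -3*36² = -3*1296 = -3888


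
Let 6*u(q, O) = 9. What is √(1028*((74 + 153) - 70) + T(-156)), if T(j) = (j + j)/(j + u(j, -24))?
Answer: 2*√428067897/103 ≈ 401.74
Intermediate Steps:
u(q, O) = 3/2 (u(q, O) = (⅙)*9 = 3/2)
T(j) = 2*j/(3/2 + j) (T(j) = (j + j)/(j + 3/2) = (2*j)/(3/2 + j) = 2*j/(3/2 + j))
√(1028*((74 + 153) - 70) + T(-156)) = √(1028*((74 + 153) - 70) + 4*(-156)/(3 + 2*(-156))) = √(1028*(227 - 70) + 4*(-156)/(3 - 312)) = √(1028*157 + 4*(-156)/(-309)) = √(161396 + 4*(-156)*(-1/309)) = √(161396 + 208/103) = √(16623996/103) = 2*√428067897/103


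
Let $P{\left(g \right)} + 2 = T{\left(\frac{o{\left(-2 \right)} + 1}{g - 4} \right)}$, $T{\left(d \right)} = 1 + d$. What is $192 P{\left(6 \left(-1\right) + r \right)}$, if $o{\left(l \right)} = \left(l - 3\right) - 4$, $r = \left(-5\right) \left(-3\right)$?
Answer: $- \frac{2496}{5} \approx -499.2$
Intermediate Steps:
$r = 15$
$o{\left(l \right)} = -7 + l$ ($o{\left(l \right)} = \left(-3 + l\right) - 4 = -7 + l$)
$P{\left(g \right)} = -1 - \frac{8}{-4 + g}$ ($P{\left(g \right)} = -2 + \left(1 + \frac{\left(-7 - 2\right) + 1}{g - 4}\right) = -2 + \left(1 + \frac{-9 + 1}{-4 + g}\right) = -2 + \left(1 - \frac{8}{-4 + g}\right) = -1 - \frac{8}{-4 + g}$)
$192 P{\left(6 \left(-1\right) + r \right)} = 192 \frac{-4 - \left(6 \left(-1\right) + 15\right)}{-4 + \left(6 \left(-1\right) + 15\right)} = 192 \frac{-4 - \left(-6 + 15\right)}{-4 + \left(-6 + 15\right)} = 192 \frac{-4 - 9}{-4 + 9} = 192 \frac{-4 - 9}{5} = 192 \cdot \frac{1}{5} \left(-13\right) = 192 \left(- \frac{13}{5}\right) = - \frac{2496}{5}$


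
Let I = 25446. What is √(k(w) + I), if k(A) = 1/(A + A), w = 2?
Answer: √101785/2 ≈ 159.52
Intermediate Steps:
k(A) = 1/(2*A)
√(k(w) + I) = √((½)/2 + 25446) = √((½)*(½) + 25446) = √(¼ + 25446) = √(101785/4) = √101785/2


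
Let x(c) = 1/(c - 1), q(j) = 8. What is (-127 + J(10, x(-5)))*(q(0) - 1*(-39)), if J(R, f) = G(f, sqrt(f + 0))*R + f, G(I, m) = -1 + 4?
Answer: -27401/6 ≈ -4566.8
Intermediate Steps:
G(I, m) = 3
x(c) = 1/(-1 + c)
J(R, f) = f + 3*R (J(R, f) = 3*R + f = f + 3*R)
(-127 + J(10, x(-5)))*(q(0) - 1*(-39)) = (-127 + (1/(-1 - 5) + 3*10))*(8 - 1*(-39)) = (-127 + (1/(-6) + 30))*(8 + 39) = (-127 + (-1/6 + 30))*47 = (-127 + 179/6)*47 = -583/6*47 = -27401/6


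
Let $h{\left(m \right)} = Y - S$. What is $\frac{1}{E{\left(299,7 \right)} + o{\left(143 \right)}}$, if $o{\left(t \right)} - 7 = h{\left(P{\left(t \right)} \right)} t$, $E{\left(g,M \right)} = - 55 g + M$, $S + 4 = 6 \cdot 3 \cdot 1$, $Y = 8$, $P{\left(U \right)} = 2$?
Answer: $- \frac{1}{17289} \approx -5.784 \cdot 10^{-5}$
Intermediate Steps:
$S = 14$ ($S = -4 + 6 \cdot 3 \cdot 1 = -4 + 18 \cdot 1 = -4 + 18 = 14$)
$h{\left(m \right)} = -6$ ($h{\left(m \right)} = 8 - 14 = -6$)
$E{\left(g,M \right)} = M - 55 g$
$o{\left(t \right)} = 7 - 6 t$
$\frac{1}{E{\left(299,7 \right)} + o{\left(143 \right)}} = \frac{1}{\left(7 - 16445\right) + \left(7 - 858\right)} = \frac{1}{-16438 - 851} = \frac{1}{-17289} = - \frac{1}{17289}$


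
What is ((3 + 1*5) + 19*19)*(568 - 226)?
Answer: 126198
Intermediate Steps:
((3 + 1*5) + 19*19)*(568 - 226) = ((3 + 5) + 361)*342 = (8 + 361)*342 = 369*342 = 126198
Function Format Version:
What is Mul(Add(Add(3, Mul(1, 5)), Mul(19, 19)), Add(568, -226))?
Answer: 126198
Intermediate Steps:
Mul(Add(Add(3, Mul(1, 5)), Mul(19, 19)), Add(568, -226)) = Mul(Add(Add(3, 5), 361), 342) = Mul(Add(8, 361), 342) = Mul(369, 342) = 126198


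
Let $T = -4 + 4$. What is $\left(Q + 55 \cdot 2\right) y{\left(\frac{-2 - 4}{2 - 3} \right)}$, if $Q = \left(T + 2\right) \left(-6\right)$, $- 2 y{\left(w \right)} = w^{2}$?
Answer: $-1764$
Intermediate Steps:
$T = 0$
$y{\left(w \right)} = - \frac{w^{2}}{2}$
$Q = -12$ ($Q = \left(0 + 2\right) \left(-6\right) = 2 \left(-6\right) = -12$)
$\left(Q + 55 \cdot 2\right) y{\left(\frac{-2 - 4}{2 - 3} \right)} = \left(-12 + 55 \cdot 2\right) \left(- \frac{\left(\frac{-2 - 4}{2 - 3}\right)^{2}}{2}\right) = \left(-12 + 110\right) \left(- \frac{\left(- \frac{6}{-1}\right)^{2}}{2}\right) = 98 \left(- \frac{\left(\left(-6\right) \left(-1\right)\right)^{2}}{2}\right) = 98 \left(- \frac{6^{2}}{2}\right) = 98 \left(\left(- \frac{1}{2}\right) 36\right) = 98 \left(-18\right) = -1764$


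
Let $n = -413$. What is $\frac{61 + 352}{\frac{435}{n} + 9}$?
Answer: $\frac{170569}{3282} \approx 51.971$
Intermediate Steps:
$\frac{61 + 352}{\frac{435}{n} + 9} = \frac{61 + 352}{\frac{435}{-413} + 9} = \frac{413}{435 \left(- \frac{1}{413}\right) + 9} = \frac{413}{- \frac{435}{413} + 9} = \frac{413}{\frac{3282}{413}} = 413 \cdot \frac{413}{3282} = \frac{170569}{3282}$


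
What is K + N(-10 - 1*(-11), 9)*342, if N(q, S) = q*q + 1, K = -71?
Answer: 613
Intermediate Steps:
N(q, S) = 1 + q² (N(q, S) = q² + 1 = 1 + q²)
K + N(-10 - 1*(-11), 9)*342 = -71 + (1 + (-10 - 1*(-11))²)*342 = -71 + (1 + (-10 + 11)²)*342 = -71 + (1 + 1²)*342 = -71 + (1 + 1)*342 = -71 + 2*342 = -71 + 684 = 613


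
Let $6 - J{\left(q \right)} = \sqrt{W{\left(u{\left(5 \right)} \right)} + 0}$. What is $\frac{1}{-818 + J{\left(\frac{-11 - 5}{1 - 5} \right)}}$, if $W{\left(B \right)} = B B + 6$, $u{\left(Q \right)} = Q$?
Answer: $- \frac{812}{659313} + \frac{\sqrt{31}}{659313} \approx -0.0012231$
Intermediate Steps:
$W{\left(B \right)} = 6 + B^{2}$ ($W{\left(B \right)} = B^{2} + 6 = 6 + B^{2}$)
$J{\left(q \right)} = 6 - \sqrt{31}$ ($J{\left(q \right)} = 6 - \sqrt{\left(6 + 5^{2}\right) + 0} = 6 - \sqrt{\left(6 + 25\right) + 0} = 6 - \sqrt{31 + 0} = 6 - \sqrt{31}$)
$\frac{1}{-818 + J{\left(\frac{-11 - 5}{1 - 5} \right)}} = \frac{1}{-818 + \left(6 - \sqrt{31}\right)} = \frac{1}{-812 - \sqrt{31}}$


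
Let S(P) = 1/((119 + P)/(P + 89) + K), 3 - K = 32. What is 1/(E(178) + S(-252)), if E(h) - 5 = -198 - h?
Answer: -4594/1704537 ≈ -0.0026952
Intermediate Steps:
K = -29 (K = 3 - 1*32 = 3 - 32 = -29)
S(P) = 1/(-29 + (119 + P)/(89 + P)) (S(P) = 1/((119 + P)/(P + 89) - 29) = 1/((119 + P)/(89 + P) - 29) = 1/(-29 + (119 + P)/(89 + P)))
E(h) = -193 - h (E(h) = 5 + (-198 - h) = -193 - h)
1/(E(178) + S(-252)) = 1/((-193 - 1*178) + (-89 - 1*(-252))/(2*(1231 + 14*(-252)))) = 1/((-193 - 178) + (-89 + 252)/(2*(1231 - 3528))) = 1/(-371 + (1/2)*163/(-2297)) = 1/(-371 + (1/2)*(-1/2297)*163) = 1/(-371 - 163/4594) = 1/(-1704537/4594) = -4594/1704537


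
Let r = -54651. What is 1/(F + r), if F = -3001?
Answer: -1/57652 ≈ -1.7345e-5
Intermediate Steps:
1/(F + r) = 1/(-3001 - 54651) = 1/(-57652) = -1/57652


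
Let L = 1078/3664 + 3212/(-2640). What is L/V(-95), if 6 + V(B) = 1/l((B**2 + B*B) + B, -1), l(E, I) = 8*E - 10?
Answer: 364087687/2368168692 ≈ 0.15374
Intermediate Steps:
l(E, I) = -10 + 8*E
V(B) = -6 + 1/(-10 + 8*B + 16*B**2) (V(B) = -6 + 1/(-10 + 8*((B**2 + B*B) + B)) = -6 + 1/(-10 + 8*((B**2 + B**2) + B)) = -6 + 1/(-10 + 8*(2*B**2 + B)) = -6 + 1/(-10 + 8*(B + 2*B**2)) = -6 + 1/(-10 + (8*B + 16*B**2)) = -6 + 1/(-10 + 8*B + 16*B**2))
L = -25349/27480 (L = 1078*(1/3664) + 3212*(-1/2640) = 539/1832 - 73/60 = -25349/27480 ≈ -0.92245)
L/V(-95) = -25349*2*(-5 + 4*(-95) + 8*(-95)**2)/(61 - 96*(-95)**2 - 48*(-95))/27480 = -25349*2*(-5 - 380 + 8*9025)/(61 - 96*9025 + 4560)/27480 = -25349*2*(-5 - 380 + 72200)/(61 - 866400 + 4560)/27480 = -25349/(27480*((1/2)*(-861779)/71815)) = -25349/(27480*((1/2)*(1/71815)*(-861779))) = -25349/(27480*(-861779/143630)) = -25349/27480*(-143630/861779) = 364087687/2368168692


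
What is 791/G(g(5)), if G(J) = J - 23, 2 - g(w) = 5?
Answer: -791/26 ≈ -30.423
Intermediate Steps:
g(w) = -3 (g(w) = 2 - 1*5 = 2 - 5 = -3)
G(J) = -23 + J
791/G(g(5)) = 791/(-23 - 3) = 791/(-26) = 791*(-1/26) = -791/26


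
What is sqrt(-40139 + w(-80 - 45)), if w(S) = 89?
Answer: 15*I*sqrt(178) ≈ 200.13*I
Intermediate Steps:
sqrt(-40139 + w(-80 - 45)) = sqrt(-40139 + 89) = sqrt(-40050) = 15*I*sqrt(178)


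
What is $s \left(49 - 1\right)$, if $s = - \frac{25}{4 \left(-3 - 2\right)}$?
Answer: $60$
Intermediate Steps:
$s = \frac{5}{4}$ ($s = - \frac{25}{4 \left(-5\right)} = - \frac{25}{-20} = \left(-25\right) \left(- \frac{1}{20}\right) = \frac{5}{4} \approx 1.25$)
$s \left(49 - 1\right) = \frac{5 \left(49 - 1\right)}{4} = \frac{5}{4} \cdot 48 = 60$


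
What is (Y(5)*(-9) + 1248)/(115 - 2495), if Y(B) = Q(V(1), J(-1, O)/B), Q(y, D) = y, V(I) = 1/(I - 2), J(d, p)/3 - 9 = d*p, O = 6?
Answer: -1257/2380 ≈ -0.52815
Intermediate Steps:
J(d, p) = 27 + 3*d*p (J(d, p) = 27 + 3*(d*p) = 27 + 3*d*p)
V(I) = 1/(-2 + I)
Y(B) = -1 (Y(B) = 1/(-2 + 1) = 1/(-1) = -1)
(Y(5)*(-9) + 1248)/(115 - 2495) = (-1*(-9) + 1248)/(115 - 2495) = (9 + 1248)/(-2380) = 1257*(-1/2380) = -1257/2380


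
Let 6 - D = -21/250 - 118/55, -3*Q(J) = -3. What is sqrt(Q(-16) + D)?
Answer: sqrt(2791910)/550 ≈ 3.0380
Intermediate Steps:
Q(J) = 1 (Q(J) = -1/3*(-3) = 1)
D = 22631/2750 (D = 6 - (-21/250 - 118/55) = 6 - 1*(-6131/2750) = 6 + 6131/2750 = 22631/2750 ≈ 8.2295)
sqrt(Q(-16) + D) = sqrt(1 + 22631/2750) = sqrt(25381/2750) = sqrt(2791910)/550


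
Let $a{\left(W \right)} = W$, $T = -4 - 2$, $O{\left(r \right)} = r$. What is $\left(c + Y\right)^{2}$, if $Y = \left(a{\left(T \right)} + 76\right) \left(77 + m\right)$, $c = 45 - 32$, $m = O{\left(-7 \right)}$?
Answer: $24137569$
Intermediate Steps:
$m = -7$
$T = -6$ ($T = -4 - 2 = -6$)
$c = 13$ ($c = 45 - 32 = 13$)
$Y = 4900$ ($Y = \left(-6 + 76\right) \left(77 - 7\right) = 70 \cdot 70 = 4900$)
$\left(c + Y\right)^{2} = \left(13 + 4900\right)^{2} = 4913^{2} = 24137569$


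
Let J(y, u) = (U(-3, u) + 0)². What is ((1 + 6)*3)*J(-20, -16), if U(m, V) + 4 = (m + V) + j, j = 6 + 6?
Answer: 2541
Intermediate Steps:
j = 12
U(m, V) = 8 + V + m (U(m, V) = -4 + ((m + V) + 12) = -4 + ((V + m) + 12) = -4 + (12 + V + m) = 8 + V + m)
J(y, u) = (5 + u)² (J(y, u) = ((8 + u - 3) + 0)² = ((5 + u) + 0)² = (5 + u)²)
((1 + 6)*3)*J(-20, -16) = ((1 + 6)*3)*(5 - 16)² = (7*3)*(-11)² = 21*121 = 2541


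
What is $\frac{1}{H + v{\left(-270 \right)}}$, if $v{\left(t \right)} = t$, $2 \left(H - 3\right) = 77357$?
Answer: $\frac{2}{76823} \approx 2.6034 \cdot 10^{-5}$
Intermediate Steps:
$H = \frac{77363}{2}$ ($H = 3 + \frac{1}{2} \cdot 77357 = 3 + \frac{77357}{2} = \frac{77363}{2} \approx 38682.0$)
$\frac{1}{H + v{\left(-270 \right)}} = \frac{1}{\frac{77363}{2} - 270} = \frac{1}{\frac{76823}{2}} = \frac{2}{76823}$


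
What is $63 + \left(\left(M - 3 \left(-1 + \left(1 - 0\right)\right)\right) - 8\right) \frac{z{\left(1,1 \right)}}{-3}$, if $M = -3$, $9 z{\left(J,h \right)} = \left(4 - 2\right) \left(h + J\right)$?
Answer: $\frac{1745}{27} \approx 64.63$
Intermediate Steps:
$z{\left(J,h \right)} = \frac{2 J}{9} + \frac{2 h}{9}$ ($z{\left(J,h \right)} = \frac{\left(4 - 2\right) \left(h + J\right)}{9} = \frac{2 \left(J + h\right)}{9} = \frac{2 J + 2 h}{9} = \frac{2 J}{9} + \frac{2 h}{9}$)
$63 + \left(\left(M - 3 \left(-1 + \left(1 - 0\right)\right)\right) - 8\right) \frac{z{\left(1,1 \right)}}{-3} = 63 + \left(\left(-3 - 3 \left(-1 + \left(1 - 0\right)\right)\right) - 8\right) \frac{\frac{2}{9} \cdot 1 + \frac{2}{9} \cdot 1}{-3} = 63 + \left(\left(-3 - 3 \left(-1 + \left(1 + 0\right)\right)\right) - 8\right) \left(\frac{2}{9} + \frac{2}{9}\right) \left(- \frac{1}{3}\right) = 63 + \left(\left(-3 - 3 \left(-1 + 1\right)\right) - 8\right) \frac{4}{9} \left(- \frac{1}{3}\right) = 63 + \left(\left(-3 - 3 \cdot 0\right) - 8\right) \left(- \frac{4}{27}\right) = 63 + \left(\left(-3 - 0\right) - 8\right) \left(- \frac{4}{27}\right) = 63 + \left(\left(-3 + 0\right) - 8\right) \left(- \frac{4}{27}\right) = 63 + \left(-3 - 8\right) \left(- \frac{4}{27}\right) = 63 - - \frac{44}{27} = 63 + \frac{44}{27} = \frac{1745}{27}$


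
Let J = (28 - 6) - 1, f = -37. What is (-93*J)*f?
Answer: 72261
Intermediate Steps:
J = 21 (J = 22 - 1 = 21)
(-93*J)*f = -93*21*(-37) = -1953*(-37) = 72261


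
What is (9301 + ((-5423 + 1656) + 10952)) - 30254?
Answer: -13768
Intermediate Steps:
(9301 + ((-5423 + 1656) + 10952)) - 30254 = (9301 + (-3767 + 10952)) - 30254 = (9301 + 7185) - 30254 = 16486 - 30254 = -13768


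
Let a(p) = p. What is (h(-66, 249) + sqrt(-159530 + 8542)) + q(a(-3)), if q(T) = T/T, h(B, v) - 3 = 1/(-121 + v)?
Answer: 513/128 + 2*I*sqrt(37747) ≈ 4.0078 + 388.57*I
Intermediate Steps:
h(B, v) = 3 + 1/(-121 + v)
q(T) = 1
(h(-66, 249) + sqrt(-159530 + 8542)) + q(a(-3)) = ((-362 + 3*249)/(-121 + 249) + sqrt(-159530 + 8542)) + 1 = ((-362 + 747)/128 + sqrt(-150988)) + 1 = ((1/128)*385 + 2*I*sqrt(37747)) + 1 = (385/128 + 2*I*sqrt(37747)) + 1 = 513/128 + 2*I*sqrt(37747)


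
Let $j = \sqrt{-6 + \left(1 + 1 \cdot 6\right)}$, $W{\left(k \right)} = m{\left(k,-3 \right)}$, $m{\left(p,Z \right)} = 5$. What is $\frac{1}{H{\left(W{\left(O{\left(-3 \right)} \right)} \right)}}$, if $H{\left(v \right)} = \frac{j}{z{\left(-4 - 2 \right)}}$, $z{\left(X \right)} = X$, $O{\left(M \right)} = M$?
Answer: $-6$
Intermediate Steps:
$W{\left(k \right)} = 5$
$j = 1$ ($j = \sqrt{-6 + \left(1 + 6\right)} = \sqrt{-6 + 7} = \sqrt{1} = 1$)
$H{\left(v \right)} = - \frac{1}{6}$ ($H{\left(v \right)} = 1 \frac{1}{-4 - 2} = 1 \frac{1}{-6} = 1 \left(- \frac{1}{6}\right) = - \frac{1}{6}$)
$\frac{1}{H{\left(W{\left(O{\left(-3 \right)} \right)} \right)}} = \frac{1}{- \frac{1}{6}} = -6$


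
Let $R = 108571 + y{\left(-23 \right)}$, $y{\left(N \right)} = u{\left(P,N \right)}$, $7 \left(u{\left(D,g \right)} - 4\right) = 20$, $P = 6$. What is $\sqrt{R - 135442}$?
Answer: $\frac{i \sqrt{1316343}}{7} \approx 163.9 i$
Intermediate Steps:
$u{\left(D,g \right)} = \frac{48}{7}$ ($u{\left(D,g \right)} = 4 + \frac{1}{7} \cdot 20 = 4 + \frac{20}{7} = \frac{48}{7}$)
$y{\left(N \right)} = \frac{48}{7}$
$R = \frac{760045}{7}$ ($R = 108571 + \frac{48}{7} = \frac{760045}{7} \approx 1.0858 \cdot 10^{5}$)
$\sqrt{R - 135442} = \sqrt{\frac{760045}{7} - 135442} = \sqrt{- \frac{188049}{7}} = \frac{i \sqrt{1316343}}{7}$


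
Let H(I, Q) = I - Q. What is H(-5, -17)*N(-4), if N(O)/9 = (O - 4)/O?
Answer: 216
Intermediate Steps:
N(O) = 9*(-4 + O)/O (N(O) = 9*((O - 4)/O) = 9*((-4 + O)/O) = 9*(-4 + O)/O)
H(-5, -17)*N(-4) = (-5 - 1*(-17))*(9 - 36/(-4)) = (-5 + 17)*(9 - 36*(-1/4)) = 12*(9 + 9) = 12*18 = 216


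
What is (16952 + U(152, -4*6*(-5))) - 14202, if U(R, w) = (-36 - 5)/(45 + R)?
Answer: 541709/197 ≈ 2749.8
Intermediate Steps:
U(R, w) = -41/(45 + R)
(16952 + U(152, -4*6*(-5))) - 14202 = (16952 - 41/(45 + 152)) - 14202 = (16952 - 41/197) - 14202 = 3339503/197 - 14202 = 541709/197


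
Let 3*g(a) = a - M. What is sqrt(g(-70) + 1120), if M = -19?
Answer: sqrt(1103) ≈ 33.211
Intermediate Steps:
g(a) = 19/3 + a/3 (g(a) = (a - 1*(-19))/3 = (a + 19)/3 = (19 + a)/3 = 19/3 + a/3)
sqrt(g(-70) + 1120) = sqrt((19/3 + (1/3)*(-70)) + 1120) = sqrt((19/3 - 70/3) + 1120) = sqrt(-17 + 1120) = sqrt(1103)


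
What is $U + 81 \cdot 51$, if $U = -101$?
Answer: $4030$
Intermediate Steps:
$U + 81 \cdot 51 = -101 + 81 \cdot 51 = -101 + 4131 = 4030$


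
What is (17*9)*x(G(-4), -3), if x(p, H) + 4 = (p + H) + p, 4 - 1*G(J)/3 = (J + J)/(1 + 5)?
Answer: 3825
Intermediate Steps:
G(J) = 12 - J (G(J) = 12 - 3*(J + J)/(1 + 5) = 12 - 3*2*J/6 = 12 - J)
x(p, H) = -4 + H + 2*p (x(p, H) = -4 + ((p + H) + p) = -4 + ((H + p) + p) = -4 + (H + 2*p) = -4 + H + 2*p)
(17*9)*x(G(-4), -3) = (17*9)*(-4 - 3 + 2*(12 - 1*(-4))) = 153*(-4 - 3 + 2*(12 + 4)) = 153*(-4 - 3 + 2*16) = 153*(-4 - 3 + 32) = 153*25 = 3825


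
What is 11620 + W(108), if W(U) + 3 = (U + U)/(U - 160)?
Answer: 150967/13 ≈ 11613.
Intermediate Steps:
W(U) = -3 + 2*U/(-160 + U) (W(U) = -3 + (U + U)/(U - 160) = -3 + (2*U)/(-160 + U) = -3 + 2*U/(-160 + U))
11620 + W(108) = 11620 + (480 - 1*108)/(-160 + 108) = 11620 + (480 - 108)/(-52) = 11620 - 1/52*372 = 11620 - 93/13 = 150967/13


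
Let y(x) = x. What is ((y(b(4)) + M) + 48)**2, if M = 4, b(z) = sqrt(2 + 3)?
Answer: (52 + sqrt(5))**2 ≈ 2941.6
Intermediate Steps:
b(z) = sqrt(5)
((y(b(4)) + M) + 48)**2 = ((sqrt(5) + 4) + 48)**2 = ((4 + sqrt(5)) + 48)**2 = (52 + sqrt(5))**2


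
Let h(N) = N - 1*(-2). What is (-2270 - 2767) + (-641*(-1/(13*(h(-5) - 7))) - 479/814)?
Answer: -133399846/26455 ≈ -5042.5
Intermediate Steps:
h(N) = 2 + N (h(N) = N + 2 = 2 + N)
(-2270 - 2767) + (-641*(-1/(13*(h(-5) - 7))) - 479/814) = (-2270 - 2767) + (-641*(-1/(13*((2 - 5) - 7))) - 479/814) = -5037 + (-641*(-1/(13*(-3 - 7))) - 479*1/814) = -5037 + (-641/((-13*(-10))) - 479/814) = -5037 + (-641/130 - 479/814) = -5037 - 146011/26455 = -133399846/26455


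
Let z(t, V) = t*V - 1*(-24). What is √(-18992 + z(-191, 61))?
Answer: I*√30619 ≈ 174.98*I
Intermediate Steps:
z(t, V) = 24 + V*t (z(t, V) = V*t + 24 = 24 + V*t)
√(-18992 + z(-191, 61)) = √(-18992 + (24 + 61*(-191))) = √(-18992 + (24 - 11651)) = √(-18992 - 11627) = √(-30619) = I*√30619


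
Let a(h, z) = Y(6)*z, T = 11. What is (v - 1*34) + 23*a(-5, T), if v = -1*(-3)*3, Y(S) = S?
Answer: 1493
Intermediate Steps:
v = 9 (v = 3*3 = 9)
a(h, z) = 6*z
(v - 1*34) + 23*a(-5, T) = (9 - 1*34) + 23*(6*11) = (9 - 34) + 23*66 = -25 + 1518 = 1493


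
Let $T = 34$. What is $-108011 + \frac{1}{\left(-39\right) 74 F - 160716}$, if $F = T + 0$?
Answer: $- \frac{27957567241}{258840} \approx -1.0801 \cdot 10^{5}$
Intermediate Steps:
$F = 34$ ($F = 34 + 0 = 34$)
$-108011 + \frac{1}{\left(-39\right) 74 F - 160716} = -108011 + \frac{1}{\left(-39\right) 74 \cdot 34 - 160716} = -108011 + \frac{1}{\left(-2886\right) 34 - 160716} = -108011 + \frac{1}{-98124 - 160716} = -108011 + \frac{1}{-258840} = -108011 - \frac{1}{258840} = - \frac{27957567241}{258840}$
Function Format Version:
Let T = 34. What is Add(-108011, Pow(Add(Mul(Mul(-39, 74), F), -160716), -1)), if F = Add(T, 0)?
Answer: Rational(-27957567241, 258840) ≈ -1.0801e+5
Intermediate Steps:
F = 34 (F = Add(34, 0) = 34)
Add(-108011, Pow(Add(Mul(Mul(-39, 74), F), -160716), -1)) = Add(-108011, Pow(Add(Mul(Mul(-39, 74), 34), -160716), -1)) = Add(-108011, Pow(Add(Mul(-2886, 34), -160716), -1)) = Add(-108011, Pow(Add(-98124, -160716), -1)) = Add(-108011, Pow(-258840, -1)) = Add(-108011, Rational(-1, 258840)) = Rational(-27957567241, 258840)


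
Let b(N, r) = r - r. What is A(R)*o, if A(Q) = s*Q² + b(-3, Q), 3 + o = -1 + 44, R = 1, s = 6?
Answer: 240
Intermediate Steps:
o = 40 (o = -3 + (-1 + 44) = -3 + 43 = 40)
b(N, r) = 0
A(Q) = 6*Q² (A(Q) = 6*Q² + 0 = 6*Q²)
A(R)*o = (6*1²)*40 = (6*1)*40 = 6*40 = 240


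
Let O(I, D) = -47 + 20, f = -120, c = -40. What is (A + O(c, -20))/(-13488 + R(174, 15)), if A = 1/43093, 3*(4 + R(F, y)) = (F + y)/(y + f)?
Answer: 5817550/2907183059 ≈ 0.0020011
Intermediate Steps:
R(F, y) = -4 + (F + y)/(3*(-120 + y)) (R(F, y) = -4 + ((F + y)/(y - 120))/3 = -4 + ((F + y)/(-120 + y))/3 = -4 + (F + y)/(3*(-120 + y)))
A = 1/43093 ≈ 2.3206e-5
O(I, D) = -27
(A + O(c, -20))/(-13488 + R(174, 15)) = (1/43093 - 27)/(-13488 + (1440 + 174 - 11*15)/(3*(-120 + 15))) = -1163510/(43093*(-13488 + (⅓)*(1440 + 174 - 165)/(-105))) = -1163510/(43093*(-13488 + (⅓)*(-1/105)*1449)) = -1163510/(43093*(-13488 - 23/5)) = -1163510/(43093*(-67463/5)) = -1163510/43093*(-5/67463) = 5817550/2907183059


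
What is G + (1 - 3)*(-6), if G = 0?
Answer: 12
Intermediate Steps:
G + (1 - 3)*(-6) = 0 + (1 - 3)*(-6) = 0 - 2*(-6) = 0 + 12 = 12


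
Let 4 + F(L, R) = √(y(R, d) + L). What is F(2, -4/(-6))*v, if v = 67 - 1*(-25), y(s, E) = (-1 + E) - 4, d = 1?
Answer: -368 + 92*I*√2 ≈ -368.0 + 130.11*I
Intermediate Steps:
y(s, E) = -5 + E
v = 92 (v = 67 + 25 = 92)
F(L, R) = -4 + √(-4 + L) (F(L, R) = -4 + √((-5 + 1) + L) = -4 + √(-4 + L))
F(2, -4/(-6))*v = (-4 + √(-4 + 2))*92 = (-4 + √(-2))*92 = (-4 + I*√2)*92 = -368 + 92*I*√2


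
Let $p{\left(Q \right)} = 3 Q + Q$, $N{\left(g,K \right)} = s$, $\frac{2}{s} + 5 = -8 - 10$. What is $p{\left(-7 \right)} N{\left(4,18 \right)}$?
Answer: $\frac{56}{23} \approx 2.4348$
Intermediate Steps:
$s = - \frac{2}{23}$ ($s = \frac{2}{-5 - 18} = \frac{2}{-23} = 2 \left(- \frac{1}{23}\right) = - \frac{2}{23} \approx -0.086957$)
$N{\left(g,K \right)} = - \frac{2}{23}$
$p{\left(Q \right)} = 4 Q$
$p{\left(-7 \right)} N{\left(4,18 \right)} = 4 \left(-7\right) \left(- \frac{2}{23}\right) = \left(-28\right) \left(- \frac{2}{23}\right) = \frac{56}{23}$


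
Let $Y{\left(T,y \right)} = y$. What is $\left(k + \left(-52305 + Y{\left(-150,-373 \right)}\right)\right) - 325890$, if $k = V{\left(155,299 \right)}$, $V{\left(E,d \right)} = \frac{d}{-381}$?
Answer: $- \frac{144234707}{381} \approx -3.7857 \cdot 10^{5}$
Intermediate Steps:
$V{\left(E,d \right)} = - \frac{d}{381}$ ($V{\left(E,d \right)} = d \left(- \frac{1}{381}\right) = - \frac{d}{381}$)
$k = - \frac{299}{381}$ ($k = \left(- \frac{1}{381}\right) 299 = - \frac{299}{381} \approx -0.78478$)
$\left(k + \left(-52305 + Y{\left(-150,-373 \right)}\right)\right) - 325890 = \left(- \frac{299}{381} - 52678\right) - 325890 = - \frac{20070617}{381} - 325890 = - \frac{144234707}{381}$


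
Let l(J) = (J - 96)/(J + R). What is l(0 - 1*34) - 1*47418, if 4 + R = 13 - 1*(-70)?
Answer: -426788/9 ≈ -47421.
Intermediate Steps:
R = 79 (R = -4 + (13 - 1*(-70)) = -4 + (13 + 70) = -4 + 83 = 79)
l(J) = (-96 + J)/(79 + J) (l(J) = (J - 96)/(J + 79) = (-96 + J)/(79 + J))
l(0 - 1*34) - 1*47418 = (-96 + (0 - 1*34))/(79 + (0 - 1*34)) - 1*47418 = (-96 + (0 - 34))/(79 + (0 - 34)) - 47418 = (-96 - 34)/(79 - 34) - 47418 = -130/45 - 47418 = (1/45)*(-130) - 47418 = -26/9 - 47418 = -426788/9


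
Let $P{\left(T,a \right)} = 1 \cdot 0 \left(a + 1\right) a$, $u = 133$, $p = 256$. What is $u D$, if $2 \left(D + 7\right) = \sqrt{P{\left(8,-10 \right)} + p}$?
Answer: $133$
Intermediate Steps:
$P{\left(T,a \right)} = 0$ ($P{\left(T,a \right)} = 0 \left(1 + a\right) a = 0 a \left(1 + a\right) = 0$)
$D = 1$ ($D = -7 + \frac{\sqrt{0 + 256}}{2} = -7 + \frac{\sqrt{256}}{2} = -7 + \frac{1}{2} \cdot 16 = -7 + 8 = 1$)
$u D = 133 \cdot 1 = 133$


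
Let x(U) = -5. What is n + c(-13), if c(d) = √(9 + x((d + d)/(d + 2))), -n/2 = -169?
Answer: 340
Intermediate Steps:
n = 338 (n = -2*(-169) = 338)
c(d) = 2 (c(d) = √(9 - 5) = √4 = 2)
n + c(-13) = 338 + 2 = 340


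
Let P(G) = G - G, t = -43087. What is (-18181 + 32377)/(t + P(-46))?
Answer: -14196/43087 ≈ -0.32947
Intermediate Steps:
P(G) = 0
(-18181 + 32377)/(t + P(-46)) = (-18181 + 32377)/(-43087 + 0) = 14196/(-43087) = 14196*(-1/43087) = -14196/43087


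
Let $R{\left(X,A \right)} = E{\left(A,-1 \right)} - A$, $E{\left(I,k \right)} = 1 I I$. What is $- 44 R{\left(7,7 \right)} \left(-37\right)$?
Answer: $68376$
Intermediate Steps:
$E{\left(I,k \right)} = I^{2}$ ($E{\left(I,k \right)} = I I = I^{2}$)
$R{\left(X,A \right)} = A^{2} - A$
$- 44 R{\left(7,7 \right)} \left(-37\right) = - 44 \cdot 7 \left(-1 + 7\right) \left(-37\right) = - 44 \cdot 7 \cdot 6 \left(-37\right) = \left(-44\right) 42 \left(-37\right) = \left(-1848\right) \left(-37\right) = 68376$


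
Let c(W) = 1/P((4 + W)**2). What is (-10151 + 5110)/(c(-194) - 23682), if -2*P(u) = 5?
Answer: 25205/118412 ≈ 0.21286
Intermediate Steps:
P(u) = -5/2 (P(u) = -1/2*5 = -5/2)
c(W) = -2/5 (c(W) = 1/(-5/2) = -2/5)
(-10151 + 5110)/(c(-194) - 23682) = (-10151 + 5110)/(-2/5 - 23682) = -5041/(-118412/5) = -5041*(-5/118412) = 25205/118412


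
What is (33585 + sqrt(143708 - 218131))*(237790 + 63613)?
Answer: 10122619755 + 301403*I*sqrt(74423) ≈ 1.0123e+10 + 8.2225e+7*I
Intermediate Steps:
(33585 + sqrt(143708 - 218131))*(237790 + 63613) = (33585 + sqrt(-74423))*301403 = (33585 + I*sqrt(74423))*301403 = 10122619755 + 301403*I*sqrt(74423)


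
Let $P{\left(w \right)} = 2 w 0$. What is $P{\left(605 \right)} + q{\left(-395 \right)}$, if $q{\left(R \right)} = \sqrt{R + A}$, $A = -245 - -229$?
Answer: $i \sqrt{411} \approx 20.273 i$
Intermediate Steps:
$A = -16$ ($A = -245 + 229 = -16$)
$P{\left(w \right)} = 0$
$q{\left(R \right)} = \sqrt{-16 + R}$ ($q{\left(R \right)} = \sqrt{R - 16} = \sqrt{-16 + R}$)
$P{\left(605 \right)} + q{\left(-395 \right)} = 0 + \sqrt{-16 - 395} = 0 + \sqrt{-411} = 0 + i \sqrt{411} = i \sqrt{411}$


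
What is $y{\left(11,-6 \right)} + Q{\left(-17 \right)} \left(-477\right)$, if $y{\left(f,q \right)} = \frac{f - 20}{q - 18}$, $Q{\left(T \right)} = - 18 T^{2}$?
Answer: $\frac{19850835}{8} \approx 2.4814 \cdot 10^{6}$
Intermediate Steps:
$y{\left(f,q \right)} = \frac{-20 + f}{-18 + q}$
$y{\left(11,-6 \right)} + Q{\left(-17 \right)} \left(-477\right) = \frac{-20 + 11}{-18 - 6} + - 18 \left(-17\right)^{2} \left(-477\right) = \frac{1}{-24} \left(-9\right) + \left(-18\right) 289 \left(-477\right) = \left(- \frac{1}{24}\right) \left(-9\right) - -2481354 = \frac{3}{8} + 2481354 = \frac{19850835}{8}$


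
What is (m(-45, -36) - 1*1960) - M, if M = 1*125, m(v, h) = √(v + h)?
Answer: -2085 + 9*I ≈ -2085.0 + 9.0*I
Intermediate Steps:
m(v, h) = √(h + v)
M = 125
(m(-45, -36) - 1*1960) - M = (√(-36 - 45) - 1*1960) - 1*125 = (√(-81) - 1960) - 125 = (9*I - 1960) - 125 = (-1960 + 9*I) - 125 = -2085 + 9*I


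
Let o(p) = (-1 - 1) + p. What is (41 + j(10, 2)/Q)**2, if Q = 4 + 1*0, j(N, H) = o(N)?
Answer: 1849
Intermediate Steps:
o(p) = -2 + p
j(N, H) = -2 + N
Q = 4 (Q = 4 + 0 = 4)
(41 + j(10, 2)/Q)**2 = (41 + (-2 + 10)/4)**2 = (41 + 8*(1/4))**2 = (41 + 2)**2 = 43**2 = 1849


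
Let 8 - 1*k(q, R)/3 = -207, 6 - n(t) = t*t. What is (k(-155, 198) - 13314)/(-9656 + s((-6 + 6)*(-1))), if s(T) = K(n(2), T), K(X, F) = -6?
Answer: 12669/9662 ≈ 1.3112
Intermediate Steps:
n(t) = 6 - t**2 (n(t) = 6 - t*t = 6 - t**2)
k(q, R) = 645 (k(q, R) = 24 - 3*(-207) = 24 + 621 = 645)
s(T) = -6
(k(-155, 198) - 13314)/(-9656 + s((-6 + 6)*(-1))) = (645 - 13314)/(-9656 - 6) = -12669/(-9662) = -12669*(-1/9662) = 12669/9662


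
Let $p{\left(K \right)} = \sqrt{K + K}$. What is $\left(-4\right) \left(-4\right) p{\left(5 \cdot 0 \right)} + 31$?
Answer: $31$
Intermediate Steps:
$p{\left(K \right)} = \sqrt{2} \sqrt{K}$ ($p{\left(K \right)} = \sqrt{2 K} = \sqrt{2} \sqrt{K}$)
$\left(-4\right) \left(-4\right) p{\left(5 \cdot 0 \right)} + 31 = \left(-4\right) \left(-4\right) \sqrt{2} \sqrt{5 \cdot 0} + 31 = 16 \sqrt{2} \sqrt{0} + 31 = 16 \sqrt{2} \cdot 0 + 31 = 16 \cdot 0 + 31 = 0 + 31 = 31$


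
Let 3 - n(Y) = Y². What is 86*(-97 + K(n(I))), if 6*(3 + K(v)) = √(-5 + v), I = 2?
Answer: -8600 + 43*I*√6/3 ≈ -8600.0 + 35.109*I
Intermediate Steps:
n(Y) = 3 - Y²
K(v) = -3 + √(-5 + v)/6
86*(-97 + K(n(I))) = 86*(-97 + (-3 + √(-5 + (3 - 1*2²))/6)) = 86*(-97 + (-3 + √(-5 + (3 - 1*4))/6)) = 86*(-97 + (-3 + √(-5 + (3 - 4))/6)) = 86*(-97 + (-3 + √(-5 - 1)/6)) = 86*(-97 + (-3 + √(-6)/6)) = 86*(-97 + (-3 + (I*√6)/6)) = 86*(-97 + (-3 + I*√6/6)) = 86*(-100 + I*√6/6) = -8600 + 43*I*√6/3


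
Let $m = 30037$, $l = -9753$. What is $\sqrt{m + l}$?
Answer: $2 \sqrt{5071} \approx 142.42$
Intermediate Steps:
$\sqrt{m + l} = \sqrt{30037 - 9753} = \sqrt{20284} = 2 \sqrt{5071}$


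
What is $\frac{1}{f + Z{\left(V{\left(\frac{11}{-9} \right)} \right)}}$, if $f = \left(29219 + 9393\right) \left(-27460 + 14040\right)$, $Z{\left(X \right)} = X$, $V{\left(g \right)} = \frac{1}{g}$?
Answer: $- \frac{11}{5699903449} \approx -1.9299 \cdot 10^{-9}$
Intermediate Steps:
$f = -518173040$ ($f = 38612 \left(-13420\right) = -518173040$)
$\frac{1}{f + Z{\left(V{\left(\frac{11}{-9} \right)} \right)}} = \frac{1}{-518173040 + \frac{1}{11 \frac{1}{-9}}} = \frac{1}{-518173040 + \frac{1}{11 \left(- \frac{1}{9}\right)}} = \frac{1}{-518173040 + \frac{1}{- \frac{11}{9}}} = \frac{1}{-518173040 - \frac{9}{11}} = \frac{1}{- \frac{5699903449}{11}} = - \frac{11}{5699903449}$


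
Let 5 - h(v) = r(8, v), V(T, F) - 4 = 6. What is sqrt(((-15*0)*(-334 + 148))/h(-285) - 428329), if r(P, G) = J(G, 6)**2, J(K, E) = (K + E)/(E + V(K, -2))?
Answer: I*sqrt(428329) ≈ 654.47*I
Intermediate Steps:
V(T, F) = 10 (V(T, F) = 4 + 6 = 10)
J(K, E) = (E + K)/(10 + E) (J(K, E) = (K + E)/(E + 10) = (E + K)/(10 + E))
r(P, G) = (3/8 + G/16)**2 (r(P, G) = ((6 + G)/(10 + 6))**2 = ((6 + G)/16)**2 = (3/8 + G/16)**2)
h(v) = 5 - (6 + v)**2/256
sqrt(((-15*0)*(-334 + 148))/h(-285) - 428329) = sqrt(((-15*0)*(-334 + 148))/(5 - (6 - 285)**2/256) - 428329) = sqrt((0*(-186))/(5 - 1/256*(-279)**2) - 428329) = sqrt(0/(5 - 1/256*77841) - 428329) = sqrt(0/(5 - 77841/256) - 428329) = sqrt(0/(-76561/256) - 428329) = sqrt(0*(-256/76561) - 428329) = sqrt(0 - 428329) = sqrt(-428329) = I*sqrt(428329)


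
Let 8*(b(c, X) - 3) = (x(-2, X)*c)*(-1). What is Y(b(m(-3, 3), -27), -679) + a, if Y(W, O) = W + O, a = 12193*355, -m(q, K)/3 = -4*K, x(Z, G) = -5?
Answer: 8655723/2 ≈ 4.3279e+6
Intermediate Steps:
m(q, K) = 12*K (m(q, K) = -(-12)*K = 12*K)
b(c, X) = 3 + 5*c/8 (b(c, X) = 3 + (-5*c*(-1))/8 = 3 + (5*c)/8 = 3 + 5*c/8)
a = 4328515
Y(W, O) = O + W
Y(b(m(-3, 3), -27), -679) + a = (-679 + (3 + 5*(12*3)/8)) + 4328515 = (-679 + (3 + (5/8)*36)) + 4328515 = (-679 + (3 + 45/2)) + 4328515 = (-679 + 51/2) + 4328515 = -1307/2 + 4328515 = 8655723/2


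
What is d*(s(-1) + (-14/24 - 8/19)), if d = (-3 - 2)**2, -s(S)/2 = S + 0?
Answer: 5675/228 ≈ 24.890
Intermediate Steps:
s(S) = -2*S (s(S) = -2*(S + 0) = -2*S)
d = 25 (d = (-5)**2 = 25)
d*(s(-1) + (-14/24 - 8/19)) = 25*(-2*(-1) + (-14/24 - 8/19)) = 25*(2 + (-14*1/24 - 8*1/19)) = 25*(2 + (-7/12 - 8/19)) = 25*(2 - 229/228) = 25*(227/228) = 5675/228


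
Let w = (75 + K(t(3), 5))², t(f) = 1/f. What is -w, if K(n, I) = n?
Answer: -51076/9 ≈ -5675.1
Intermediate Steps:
w = 51076/9 (w = (75 + 1/3)² = (75 + ⅓)² = (226/3)² = 51076/9 ≈ 5675.1)
-w = -1*51076/9 = -51076/9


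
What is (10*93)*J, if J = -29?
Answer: -26970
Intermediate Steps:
(10*93)*J = (10*93)*(-29) = 930*(-29) = -26970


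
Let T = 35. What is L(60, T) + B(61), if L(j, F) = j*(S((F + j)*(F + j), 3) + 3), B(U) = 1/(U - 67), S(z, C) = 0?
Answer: 1079/6 ≈ 179.83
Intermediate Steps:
B(U) = 1/(-67 + U)
L(j, F) = 3*j (L(j, F) = j*(0 + 3) = j*3 = 3*j)
L(60, T) + B(61) = 3*60 + 1/(-67 + 61) = 180 + 1/(-6) = 180 - ⅙ = 1079/6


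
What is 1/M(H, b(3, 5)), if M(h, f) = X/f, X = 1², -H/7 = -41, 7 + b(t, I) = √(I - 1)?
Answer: -5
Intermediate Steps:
b(t, I) = -7 + √(-1 + I) (b(t, I) = -7 + √(I - 1) = -7 + √(-1 + I))
H = 287 (H = -7*(-41) = 287)
X = 1
M(h, f) = 1/f
1/M(H, b(3, 5)) = 1/(1/(-7 + √(-1 + 5))) = 1/(1/(-7 + √4)) = 1/(1/(-7 + 2)) = 1/(1/(-5)) = 1/(-⅕) = -5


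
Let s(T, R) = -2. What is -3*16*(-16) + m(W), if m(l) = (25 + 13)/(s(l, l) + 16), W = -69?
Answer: 5395/7 ≈ 770.71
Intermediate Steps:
m(l) = 19/7 (m(l) = (25 + 13)/(-2 + 16) = 38/14 = 38*(1/14) = 19/7)
-3*16*(-16) + m(W) = -3*16*(-16) + 19/7 = -48*(-16) + 19/7 = 768 + 19/7 = 5395/7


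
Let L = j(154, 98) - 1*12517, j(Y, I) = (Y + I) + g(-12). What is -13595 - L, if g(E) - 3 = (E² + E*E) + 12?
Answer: -1633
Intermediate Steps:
g(E) = 15 + 2*E² (g(E) = 3 + ((E² + E*E) + 12) = 3 + ((E² + E²) + 12) = 3 + (2*E² + 12) = 3 + (12 + 2*E²) = 15 + 2*E²)
j(Y, I) = 303 + I + Y (j(Y, I) = (Y + I) + (15 + 2*(-12)²) = (I + Y) + (15 + 2*144) = (I + Y) + (15 + 288) = (I + Y) + 303 = 303 + I + Y)
L = -11962 (L = (303 + 98 + 154) - 1*12517 = 555 - 12517 = -11962)
-13595 - L = -13595 - 1*(-11962) = -13595 + 11962 = -1633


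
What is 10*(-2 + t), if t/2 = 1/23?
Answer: -440/23 ≈ -19.130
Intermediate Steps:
t = 2/23 ≈ 0.086957
10*(-2 + t) = 10*(-2 + 2/23) = 10*(-44/23) = -440/23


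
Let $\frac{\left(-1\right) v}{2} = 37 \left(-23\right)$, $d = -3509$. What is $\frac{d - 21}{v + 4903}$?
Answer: $- \frac{706}{1321} \approx -0.53444$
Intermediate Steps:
$v = 1702$ ($v = - 2 \cdot 37 \left(-23\right) = \left(-2\right) \left(-851\right) = 1702$)
$\frac{d - 21}{v + 4903} = \frac{-3509 - 21}{1702 + 4903} = - \frac{3530}{6605} = \left(-3530\right) \frac{1}{6605} = - \frac{706}{1321}$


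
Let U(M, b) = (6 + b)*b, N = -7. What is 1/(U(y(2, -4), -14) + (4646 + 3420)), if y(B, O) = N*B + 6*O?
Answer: 1/8178 ≈ 0.00012228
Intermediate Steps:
y(B, O) = -7*B + 6*O
U(M, b) = b*(6 + b)
1/(U(y(2, -4), -14) + (4646 + 3420)) = 1/(-14*(6 - 14) + (4646 + 3420)) = 1/(-14*(-8) + 8066) = 1/(112 + 8066) = 1/8178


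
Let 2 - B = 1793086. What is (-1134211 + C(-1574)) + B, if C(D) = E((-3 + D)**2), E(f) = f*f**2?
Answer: 15381197899610615794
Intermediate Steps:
E(f) = f**3
B = -1793084 (B = 2 - 1*1793086 = 2 - 1793086 = -1793084)
C(D) = (-3 + D)**6 (C(D) = ((-3 + D)**2)**3 = (-3 + D)**6)
(-1134211 + C(-1574)) + B = (-1134211 + (-3 - 1574)**6) - 1793084 = (-1134211 + (-1577)**6) - 1793084 = (-1134211 + 15381197899613543089) - 1793084 = 15381197899612408878 - 1793084 = 15381197899610615794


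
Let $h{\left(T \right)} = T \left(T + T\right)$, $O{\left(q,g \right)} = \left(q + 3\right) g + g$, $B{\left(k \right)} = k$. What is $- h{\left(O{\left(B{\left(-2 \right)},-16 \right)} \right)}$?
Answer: $-2048$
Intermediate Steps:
$O{\left(q,g \right)} = g + g \left(3 + q\right)$ ($O{\left(q,g \right)} = \left(3 + q\right) g + g = g \left(3 + q\right) + g = g + g \left(3 + q\right)$)
$h{\left(T \right)} = 2 T^{2}$ ($h{\left(T \right)} = T 2 T = 2 T^{2}$)
$- h{\left(O{\left(B{\left(-2 \right)},-16 \right)} \right)} = - 2 \left(- 16 \left(4 - 2\right)\right)^{2} = - 2 \left(\left(-16\right) 2\right)^{2} = - 2 \left(-32\right)^{2} = - 2 \cdot 1024 = \left(-1\right) 2048 = -2048$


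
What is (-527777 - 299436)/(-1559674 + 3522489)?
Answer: -827213/1962815 ≈ -0.42144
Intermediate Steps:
(-527777 - 299436)/(-1559674 + 3522489) = -827213/1962815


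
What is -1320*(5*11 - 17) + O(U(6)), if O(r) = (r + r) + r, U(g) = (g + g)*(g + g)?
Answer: -49728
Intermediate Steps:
U(g) = 4*g² (U(g) = (2*g)*(2*g) = 4*g²)
O(r) = 3*r (O(r) = 2*r + r = 3*r)
-1320*(5*11 - 17) + O(U(6)) = -1320*(5*11 - 17) + 3*(4*6²) = -1320*(55 - 17) + 3*(4*36) = -1320*38 + 3*144 = -50160 + 432 = -49728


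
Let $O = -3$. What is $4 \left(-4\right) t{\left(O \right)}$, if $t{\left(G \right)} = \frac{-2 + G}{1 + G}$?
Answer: $-40$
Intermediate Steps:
$t{\left(G \right)} = \frac{-2 + G}{1 + G}$
$4 \left(-4\right) t{\left(O \right)} = 4 \left(-4\right) \frac{-2 - 3}{1 - 3} = - 16 \frac{1}{-2} \left(-5\right) = - 16 \left(\left(- \frac{1}{2}\right) \left(-5\right)\right) = \left(-16\right) \frac{5}{2} = -40$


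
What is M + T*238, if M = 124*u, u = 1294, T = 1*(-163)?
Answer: 121662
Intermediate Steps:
T = -163
M = 160456 (M = 124*1294 = 160456)
M + T*238 = 160456 - 163*238 = 160456 - 38794 = 121662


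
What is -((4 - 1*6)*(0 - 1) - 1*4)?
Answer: 2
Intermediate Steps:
-((4 - 1*6)*(0 - 1) - 1*4) = -((4 - 6)*(-1) - 4) = -(-2*(-1) - 4) = -(2 - 4) = -1*(-2) = 2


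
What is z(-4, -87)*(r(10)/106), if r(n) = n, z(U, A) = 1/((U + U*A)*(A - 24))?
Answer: -5/2023752 ≈ -2.4707e-6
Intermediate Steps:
z(U, A) = 1/((-24 + A)*(U + A*U)) (z(U, A) = 1/((U + A*U)*(-24 + A)) = 1/((-24 + A)*(U + A*U)))
z(-4, -87)*(r(10)/106) = (1/((-4)*(-24 + (-87)² - 23*(-87))))*(10/106) = (-1/(4*(-24 + 7569 + 2001)))*(10*(1/106)) = -¼/9546*(5/53) = -¼*1/9546*(5/53) = -1/38184*5/53 = -5/2023752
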